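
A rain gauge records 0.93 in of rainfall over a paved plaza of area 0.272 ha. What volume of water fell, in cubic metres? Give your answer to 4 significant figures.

64.25 cubic metres

Depth: 0.93 in × 25.4 = 23.622 mm.
Area: 0.272 ha = 2720 m².
1 mm over 1 m² is 1 L, so volume = 23.622 × 2720 = 64251.84 L = 64.25 m³.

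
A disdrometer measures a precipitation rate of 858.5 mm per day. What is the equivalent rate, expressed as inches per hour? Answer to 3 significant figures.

1.41 in/hour

858.5 mm/day × 0.0393701 in/mm × 0.0416667 day/hour = 1.41 in/hour.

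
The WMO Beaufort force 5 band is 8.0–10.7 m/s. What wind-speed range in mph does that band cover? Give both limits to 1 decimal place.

8.0–10.7 m/s × 2.237 = 17.9–23.9 mph.

17.9 to 23.9 mph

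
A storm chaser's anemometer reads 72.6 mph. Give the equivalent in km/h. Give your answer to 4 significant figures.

116.8 km/h

1 mph = 1.60934 km/h, so 72.6 × 1.60934 = 116.8 km/h.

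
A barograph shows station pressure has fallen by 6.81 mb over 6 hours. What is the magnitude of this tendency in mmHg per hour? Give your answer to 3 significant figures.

6.81 mb / 6 h × 0.750062 mmHg/mb = 0.851 mmHg/h.

0.851 mmHg per hour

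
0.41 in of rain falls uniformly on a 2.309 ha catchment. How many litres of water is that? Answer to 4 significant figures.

240500 litres

Depth: 0.41 in × 25.4 = 10.414 mm.
Area: 2.309 ha = 23090 m².
1 mm over 1 m² is 1 L, so volume = 10.414 × 23090 = 240459.26 L ≈ 240500 L.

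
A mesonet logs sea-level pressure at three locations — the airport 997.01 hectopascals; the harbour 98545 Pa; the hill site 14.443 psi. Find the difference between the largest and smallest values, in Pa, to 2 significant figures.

the airport: 997.01 hPa = 99701.00 Pa.
the hill site: 14.443 psi = 99580.98 Pa.
Spread: 99701.00 − 98545.00 = 1200 Pa.

1200 Pa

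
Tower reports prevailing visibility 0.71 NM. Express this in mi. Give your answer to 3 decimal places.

0.817 SM

1 nmi = 1.15078 SM, so 0.71 × 1.15078 = 0.817 SM.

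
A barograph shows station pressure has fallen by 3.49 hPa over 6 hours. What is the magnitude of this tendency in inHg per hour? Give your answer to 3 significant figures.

0.0172 inHg per hour

3.49 hPa / 6 h × 0.02953 inHg/hPa = 0.0172 inHg/h.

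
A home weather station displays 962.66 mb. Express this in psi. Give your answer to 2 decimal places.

1 mb = 0.0145038 psi, so 962.66 × 0.0145038 = 13.96 psi.

13.96 psi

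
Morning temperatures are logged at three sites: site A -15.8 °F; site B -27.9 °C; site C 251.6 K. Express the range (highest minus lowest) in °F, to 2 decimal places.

11.43 °F

site A: -15.8 °F = -26.556 °C.
site C: 251.6 K = -21.550 °C.
Spread: (-21.550) − (-27.900) = 6.350 °C = 11.43 °F.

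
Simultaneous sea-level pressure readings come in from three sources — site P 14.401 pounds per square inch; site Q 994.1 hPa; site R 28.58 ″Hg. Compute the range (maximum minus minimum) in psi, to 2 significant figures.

site Q: 994.1 hPa = 14.4182 psi.
site R: 28.58 inHg = 14.0372 psi.
Spread: 14.4182 − 14.0372 = 0.38 psi.

0.38 psi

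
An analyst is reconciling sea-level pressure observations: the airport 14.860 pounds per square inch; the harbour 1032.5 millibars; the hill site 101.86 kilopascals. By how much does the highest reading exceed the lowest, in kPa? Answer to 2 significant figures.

1.4 kPa

the airport: 14.860 psi = 102.456 kPa.
the harbour: 1032.5 mb = 103.250 kPa.
Spread: 103.250 − 101.860 = 1.4 kPa.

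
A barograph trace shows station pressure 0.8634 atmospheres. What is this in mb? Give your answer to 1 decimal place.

1 atm = 1013.25 mb, so 0.8634 × 1013.25 = 874.8 mb.

874.8 mb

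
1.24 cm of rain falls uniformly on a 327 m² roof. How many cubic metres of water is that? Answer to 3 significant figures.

4.05 cubic metres

Depth: 1.24 cm × 10 = 12.4 mm.
1 mm over 1 m² is 1 L, so volume = 12.4 × 327 = 4054.8 L = 4.05 m³.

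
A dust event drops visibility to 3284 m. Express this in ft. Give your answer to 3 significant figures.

10800 ft

1 m = 3.28084 ft, so 3284 × 3.28084 = 10800 ft.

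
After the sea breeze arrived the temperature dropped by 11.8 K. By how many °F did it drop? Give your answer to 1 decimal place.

For a temperature change the 32° offset cancels: Δ°F = 11.8 × 1.8 = 21.2 °F.

21.2 °F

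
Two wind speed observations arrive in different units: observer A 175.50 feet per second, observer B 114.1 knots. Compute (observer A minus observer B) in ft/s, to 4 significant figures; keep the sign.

observer B: 114.1 kt = 192.5791 ft/s.
Difference: 175.5000 − 192.5791 = -17.08 ft/s.

-17.08 ft/s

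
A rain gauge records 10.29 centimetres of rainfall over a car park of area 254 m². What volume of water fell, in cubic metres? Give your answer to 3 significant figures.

Depth: 10.29 cm × 10 = 102.9 mm.
1 mm over 1 m² is 1 L, so volume = 102.9 × 254 = 26136.6 L = 26.1 m³.

26.1 cubic metres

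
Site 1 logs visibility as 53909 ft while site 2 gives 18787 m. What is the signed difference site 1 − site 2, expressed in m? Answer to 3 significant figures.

-2360 m

site 1: 53909 ft = 16431.46 m.
Difference: 16431.46 − 18787.00 = -2360 m.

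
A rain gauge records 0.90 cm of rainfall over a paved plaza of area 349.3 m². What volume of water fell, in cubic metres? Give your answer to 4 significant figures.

3.144 cubic metres

Depth: 0.90 cm × 10 = 9 mm.
1 mm over 1 m² is 1 L, so volume = 9 × 349.3 = 3143.7 L = 3.144 m³.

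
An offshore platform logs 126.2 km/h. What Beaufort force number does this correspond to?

Beaufort force 12

126.2 km/h = 35.1 m/s, which is Beaufort 12 (hurricane force, ≥32.7 m/s).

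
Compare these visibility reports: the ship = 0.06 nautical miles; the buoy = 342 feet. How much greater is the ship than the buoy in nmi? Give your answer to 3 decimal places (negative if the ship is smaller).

the buoy: 342 ft = 0.05629 nmi.
Difference: 0.06000 − 0.05629 = 0.004 nmi.

0.004 nmi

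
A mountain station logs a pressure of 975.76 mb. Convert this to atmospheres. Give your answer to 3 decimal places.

1 mb = 0.000986923 atm, so 975.76 × 0.000986923 = 0.963 atm.

0.963 atm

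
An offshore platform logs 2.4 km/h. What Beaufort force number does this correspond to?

Beaufort force 1

2.4 km/h = 0.7 m/s, which is Beaufort 1 (light air, 0.3–1.5 m/s).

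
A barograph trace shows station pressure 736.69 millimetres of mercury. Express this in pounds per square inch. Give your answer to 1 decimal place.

1 mmHg = 0.0193368 psi, so 736.69 × 0.0193368 = 14.2 psi.

14.2 psi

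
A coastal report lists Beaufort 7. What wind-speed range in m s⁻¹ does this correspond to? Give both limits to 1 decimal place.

Beaufort 7 (near gale) spans 13.9–17.1 m/s.

13.9 to 17.1 m/s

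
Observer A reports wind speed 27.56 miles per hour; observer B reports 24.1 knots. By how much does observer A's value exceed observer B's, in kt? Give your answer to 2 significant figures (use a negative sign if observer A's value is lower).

observer A: 27.56 mph = 23.9490 kt.
Difference: 23.9490 − 24.1000 = -0.15 kt.

-0.15 kt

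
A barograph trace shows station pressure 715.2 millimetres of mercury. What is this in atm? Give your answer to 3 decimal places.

1 mmHg = 0.00131579 atm, so 715.2 × 0.00131579 = 0.941 atm.

0.941 atm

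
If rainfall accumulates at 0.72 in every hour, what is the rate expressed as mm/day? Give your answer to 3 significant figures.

0.72 in/hour × 25.4 mm/in × 24 hour/day = 439 mm/day.

439 mm/day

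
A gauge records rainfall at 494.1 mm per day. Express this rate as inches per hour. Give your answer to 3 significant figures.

0.811 in/hour

494.1 mm/day × 0.0393701 in/mm × 0.0416667 day/hour = 0.811 in/hour.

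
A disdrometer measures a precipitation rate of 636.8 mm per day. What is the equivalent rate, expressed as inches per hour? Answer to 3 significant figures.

636.8 mm/day × 0.0393701 in/mm × 0.0416667 day/hour = 1.04 in/hour.

1.04 in/hour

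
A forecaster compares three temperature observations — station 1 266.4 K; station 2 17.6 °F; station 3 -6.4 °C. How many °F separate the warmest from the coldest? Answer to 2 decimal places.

2.88 °F

station 1: 266.4 K = -6.750 °C.
station 2: 17.6 °F = -8.000 °C.
Spread: (-6.400) − (-8.000) = 1.600 °C = 2.88 °F.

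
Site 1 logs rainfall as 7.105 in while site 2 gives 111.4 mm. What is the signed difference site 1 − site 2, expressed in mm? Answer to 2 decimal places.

site 1: 7.105 in = 180.4670 mm.
Difference: 180.4670 − 111.4000 = 69.07 mm.

69.07 mm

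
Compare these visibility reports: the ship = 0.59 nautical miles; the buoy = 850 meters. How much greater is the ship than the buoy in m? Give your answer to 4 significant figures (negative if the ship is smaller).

242.7 m

the ship: 0.59 nmi = 1092.680 m.
Difference: 1092.680 − 850.000 = 242.7 m.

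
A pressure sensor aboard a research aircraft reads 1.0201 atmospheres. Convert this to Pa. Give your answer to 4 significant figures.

103400 Pa

1 atm = 101325 Pa, so 1.0201 × 101325 = 103400 Pa.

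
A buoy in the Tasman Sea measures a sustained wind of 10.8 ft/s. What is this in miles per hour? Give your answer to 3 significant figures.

7.36 mph

1 ft/s = 0.681818 mph, so 10.8 × 0.681818 = 7.36 mph.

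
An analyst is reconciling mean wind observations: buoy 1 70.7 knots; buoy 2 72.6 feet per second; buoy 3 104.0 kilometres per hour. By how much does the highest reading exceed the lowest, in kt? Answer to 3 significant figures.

buoy 2: 72.6 ft/s = 43.014 kt.
buoy 3: 104.0 km/h = 56.156 kt.
Spread: 70.700 − 43.014 = 27.7 kt.

27.7 kt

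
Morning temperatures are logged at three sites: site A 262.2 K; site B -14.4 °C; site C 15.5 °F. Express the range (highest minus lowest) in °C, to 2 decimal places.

5.23 °C

site A: 262.2 K = -10.950 °C.
site C: 15.5 °F = -9.167 °C.
Spread: (-9.167) − (-14.400) = 5.233 °C.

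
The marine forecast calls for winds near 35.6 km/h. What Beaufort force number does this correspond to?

Beaufort force 5

35.6 km/h = 9.9 m/s, which is Beaufort 5 (fresh breeze, 8.0–10.7 m/s).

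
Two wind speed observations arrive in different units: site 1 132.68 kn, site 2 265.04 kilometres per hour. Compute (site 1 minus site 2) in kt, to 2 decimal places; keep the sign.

site 2: 265.04 km/h = 143.1102 kt.
Difference: 132.6800 − 143.1102 = -10.43 kt.

-10.43 kt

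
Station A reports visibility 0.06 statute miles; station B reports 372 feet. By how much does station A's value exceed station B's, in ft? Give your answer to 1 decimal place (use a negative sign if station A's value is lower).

station A: 0.06 SM = 316.800 ft.
Difference: 316.800 − 372.000 = -55.2 ft.

-55.2 ft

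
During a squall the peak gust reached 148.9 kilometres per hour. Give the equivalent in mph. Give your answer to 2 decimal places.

92.52 mph

1 km/h = 0.621371 mph, so 148.9 × 0.621371 = 92.52 mph.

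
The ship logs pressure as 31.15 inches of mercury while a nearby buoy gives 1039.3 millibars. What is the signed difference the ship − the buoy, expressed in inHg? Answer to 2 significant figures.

0.46 inHg

the buoy: 1039.3 mb = 30.6905 inHg.
Difference: 31.1500 − 30.6905 = 0.46 inHg.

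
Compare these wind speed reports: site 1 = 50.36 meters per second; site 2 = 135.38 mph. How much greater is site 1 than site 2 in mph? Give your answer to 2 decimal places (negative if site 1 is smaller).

-22.73 mph

site 1: 50.36 m/s = 112.6521 mph.
Difference: 112.6521 − 135.3800 = -22.73 mph.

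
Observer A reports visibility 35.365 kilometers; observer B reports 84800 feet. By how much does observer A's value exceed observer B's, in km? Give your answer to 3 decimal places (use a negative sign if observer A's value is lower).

observer B: 84800 ft = 25.84704 km.
Difference: 35.36500 − 25.84704 = 9.518 km.

9.518 km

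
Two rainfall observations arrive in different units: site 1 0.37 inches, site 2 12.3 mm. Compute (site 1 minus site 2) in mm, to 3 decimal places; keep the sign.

-2.902 mm

site 1: 0.37 in = 9.39800 mm.
Difference: 9.39800 − 12.30000 = -2.902 mm.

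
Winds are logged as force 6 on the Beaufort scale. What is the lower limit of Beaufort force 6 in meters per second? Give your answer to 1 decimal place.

Beaufort 6 (strong breeze) spans 10.8–13.8 m/s.

10.8 m/s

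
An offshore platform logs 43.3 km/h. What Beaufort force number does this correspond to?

43.3 km/h = 12.0 m/s, which is Beaufort 6 (strong breeze, 10.8–13.8 m/s).

Beaufort force 6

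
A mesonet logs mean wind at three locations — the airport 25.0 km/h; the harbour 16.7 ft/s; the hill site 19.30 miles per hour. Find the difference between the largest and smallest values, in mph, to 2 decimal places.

7.91 mph

the airport: 25.0 km/h = 15.5343 mph.
the harbour: 16.7 ft/s = 11.3864 mph.
Spread: 19.3000 − 11.3864 = 7.91 mph.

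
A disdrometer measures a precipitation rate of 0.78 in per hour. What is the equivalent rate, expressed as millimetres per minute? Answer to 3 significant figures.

0.78 in/hour × 25.4 mm/in × 0.0166667 hour/minute = 0.330 mm/minute.

0.330 mm/minute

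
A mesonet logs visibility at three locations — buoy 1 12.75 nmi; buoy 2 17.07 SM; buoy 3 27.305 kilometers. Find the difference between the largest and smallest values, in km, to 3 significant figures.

buoy 1: 12.75 nmi = 23.6130 km.
buoy 2: 17.07 SM = 27.4715 km.
Spread: 27.4715 − 23.6130 = 3.86 km.

3.86 km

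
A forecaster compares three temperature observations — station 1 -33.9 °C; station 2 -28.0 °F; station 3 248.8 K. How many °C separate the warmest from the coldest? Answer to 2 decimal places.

9.55 °C

station 2: -28.0 °F = -33.333 °C.
station 3: 248.8 K = -24.350 °C.
Spread: (-24.350) − (-33.900) = 9.550 °C.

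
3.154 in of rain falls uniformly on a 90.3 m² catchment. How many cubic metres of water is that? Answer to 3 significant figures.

Depth: 3.154 in × 25.4 = 80.1116 mm.
1 mm over 1 m² is 1 L, so volume = 80.1116 × 90.3 = 7234.0775 L = 7.23 m³.

7.23 cubic metres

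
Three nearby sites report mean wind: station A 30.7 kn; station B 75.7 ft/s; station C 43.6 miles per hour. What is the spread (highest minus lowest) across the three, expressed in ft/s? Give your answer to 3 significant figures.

23.9 ft/s

station A: 30.7 kt = 51.816 ft/s.
station C: 43.6 mph = 63.947 ft/s.
Spread: 75.700 − 51.816 = 23.9 ft/s.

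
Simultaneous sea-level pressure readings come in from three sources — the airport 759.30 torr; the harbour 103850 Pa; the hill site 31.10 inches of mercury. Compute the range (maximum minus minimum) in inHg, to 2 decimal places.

1.21 inHg

the airport: 759.30 mmHg = 29.8937 inHg.
the harbour: 103850 Pa = 30.6669 inHg.
Spread: 31.1000 − 29.8937 = 1.21 inHg.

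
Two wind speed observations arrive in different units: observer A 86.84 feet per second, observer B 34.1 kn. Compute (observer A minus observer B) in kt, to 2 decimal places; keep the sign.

observer A: 86.84 ft/s = 51.4513 kt.
Difference: 51.4513 − 34.1000 = 17.35 kt.

17.35 kt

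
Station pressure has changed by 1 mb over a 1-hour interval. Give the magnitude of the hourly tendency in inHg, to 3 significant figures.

0.0295 inHg per hour

1 mb / 1 h × 0.02953 inHg/mb = 0.0295 inHg/h.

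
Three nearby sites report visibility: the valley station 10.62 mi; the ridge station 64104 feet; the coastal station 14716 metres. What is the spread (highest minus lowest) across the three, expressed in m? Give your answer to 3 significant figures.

the valley station: 10.62 SM = 17091.23 m.
the ridge station: 64104 ft = 19538.90 m.
Spread: 19538.90 − 14716.00 = 4820 m.

4820 m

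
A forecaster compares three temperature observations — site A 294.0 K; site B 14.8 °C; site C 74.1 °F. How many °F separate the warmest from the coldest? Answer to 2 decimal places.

15.46 °F

site A: 294.0 K = 20.850 °C.
site C: 74.1 °F = 23.389 °C.
Spread: 23.389 − 14.800 = 8.589 °C = 15.46 °F.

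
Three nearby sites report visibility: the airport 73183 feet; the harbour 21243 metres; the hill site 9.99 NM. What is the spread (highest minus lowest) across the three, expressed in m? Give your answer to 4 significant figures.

the airport: 73183 ft = 22306.18 m.
the hill site: 9.99 nmi = 18501.48 m.
Spread: 22306.18 − 18501.48 = 3805 m.

3805 m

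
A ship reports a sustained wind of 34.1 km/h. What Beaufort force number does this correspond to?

34.1 km/h = 9.5 m/s, which is Beaufort 5 (fresh breeze, 8.0–10.7 m/s).

Beaufort force 5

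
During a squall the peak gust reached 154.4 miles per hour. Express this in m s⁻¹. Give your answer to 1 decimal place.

1 mph = 0.44704 m/s, so 154.4 × 0.44704 = 69.0 m/s.

69.0 m/s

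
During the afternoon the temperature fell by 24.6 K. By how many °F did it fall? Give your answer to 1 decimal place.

A change of 1 °C equals a change of 1.8 °F: Δ°F = 24.6 × 1.8 = 44.3 °F.

44.3 °F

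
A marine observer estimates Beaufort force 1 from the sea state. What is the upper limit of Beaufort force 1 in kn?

Beaufort 1 (light air) spans 1–3 knots.

3 kt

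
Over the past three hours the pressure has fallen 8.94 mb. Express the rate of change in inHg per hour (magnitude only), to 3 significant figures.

8.94 mb / 3 h × 0.02953 inHg/mb = 0.0880 inHg/h.

0.0880 inHg per hour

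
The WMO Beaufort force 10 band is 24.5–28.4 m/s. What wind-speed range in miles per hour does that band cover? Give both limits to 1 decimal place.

24.5–28.4 m/s × 2.237 = 54.8–63.5 mph.

54.8 to 63.5 mph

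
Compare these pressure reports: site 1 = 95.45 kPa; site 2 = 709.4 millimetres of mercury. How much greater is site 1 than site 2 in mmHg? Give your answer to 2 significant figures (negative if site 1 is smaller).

6.5 mmHg

site 1: 95.45 kPa = 715.934 mmHg.
Difference: 715.934 − 709.400 = 6.5 mmHg.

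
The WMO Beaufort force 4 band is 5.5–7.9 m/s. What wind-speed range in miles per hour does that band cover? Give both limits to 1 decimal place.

12.3 to 17.7 mph

5.5–7.9 m/s × 2.237 = 12.3–17.7 mph.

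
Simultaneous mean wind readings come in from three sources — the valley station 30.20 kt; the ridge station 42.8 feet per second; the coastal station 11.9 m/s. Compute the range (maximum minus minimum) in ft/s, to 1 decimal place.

the valley station: 30.20 kt = 50.972 ft/s.
the coastal station: 11.9 m/s = 39.042 ft/s.
Spread: 50.972 − 39.042 = 11.9 ft/s.

11.9 ft/s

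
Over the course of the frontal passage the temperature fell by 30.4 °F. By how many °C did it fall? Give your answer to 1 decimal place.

Converting a difference, only the 9/5 scale factor applies: Δ°C = 30.4 × 0.5556 = 16.9 °C.

16.9 °C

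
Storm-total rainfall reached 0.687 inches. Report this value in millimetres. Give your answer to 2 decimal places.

17.45 mm

1 in = 25.4 mm, so 0.687 × 25.4 = 17.45 mm.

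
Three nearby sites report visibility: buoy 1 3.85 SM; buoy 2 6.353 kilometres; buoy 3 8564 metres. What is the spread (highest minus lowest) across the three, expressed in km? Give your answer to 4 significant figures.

2.368 km

buoy 1: 3.85 SM = 6.19597 km.
buoy 3: 8564 m = 8.56400 km.
Spread: 8.56400 − 6.19597 = 2.368 km.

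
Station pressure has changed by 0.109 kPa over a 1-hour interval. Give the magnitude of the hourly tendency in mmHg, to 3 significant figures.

0.818 mmHg per hour

0.109 kPa / 1 h × 7.50062 mmHg/kPa = 0.818 mmHg/h.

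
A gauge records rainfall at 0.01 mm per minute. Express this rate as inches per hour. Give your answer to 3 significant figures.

0.01 mm/minute × 0.0393701 in/mm × 60 minute/hour = 0.0236 in/hour.

0.0236 in/hour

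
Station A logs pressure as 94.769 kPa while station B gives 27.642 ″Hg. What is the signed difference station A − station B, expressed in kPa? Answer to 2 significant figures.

1.2 kPa

station B: 27.642 inHg = 93.607 kPa.
Difference: 94.769 − 93.607 = 1.2 kPa.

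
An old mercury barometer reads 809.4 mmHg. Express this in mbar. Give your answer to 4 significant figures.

1 mmHg = 1.33322 mb, so 809.4 × 1.33322 = 1079 mb.

1079 mb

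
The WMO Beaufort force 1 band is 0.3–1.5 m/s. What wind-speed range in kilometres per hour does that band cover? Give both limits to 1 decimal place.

0.3–1.5 m/s × 3.6 = 1.1–5.4 km/h.

1.1 to 5.4 km/h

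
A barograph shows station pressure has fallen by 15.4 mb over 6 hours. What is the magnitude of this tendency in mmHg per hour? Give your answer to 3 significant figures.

1.93 mmHg per hour

15.4 mb / 6 h × 0.750062 mmHg/mb = 1.93 mmHg/h.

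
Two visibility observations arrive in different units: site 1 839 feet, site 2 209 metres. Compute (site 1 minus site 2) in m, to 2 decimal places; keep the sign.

46.73 m

site 1: 839 ft = 255.7272 m.
Difference: 255.7272 − 209.0000 = 46.73 m.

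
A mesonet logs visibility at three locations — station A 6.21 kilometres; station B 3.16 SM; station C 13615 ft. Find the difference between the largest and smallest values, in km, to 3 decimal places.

2.060 km

station B: 3.16 SM = 5.08553 km.
station C: 13615 ft = 4.14985 km.
Spread: 6.21000 − 4.14985 = 2.060 km.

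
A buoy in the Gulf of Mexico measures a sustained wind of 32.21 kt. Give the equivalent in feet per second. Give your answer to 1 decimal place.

1 kt = 1.68781 ft/s, so 32.21 × 1.68781 = 54.4 ft/s.

54.4 ft/s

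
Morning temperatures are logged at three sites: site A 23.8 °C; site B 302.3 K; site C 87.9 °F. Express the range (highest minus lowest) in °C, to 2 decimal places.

site B: 302.3 K = 29.150 °C.
site C: 87.9 °F = 31.056 °C.
Spread: 31.056 − 23.800 = 7.256 °C.

7.26 °C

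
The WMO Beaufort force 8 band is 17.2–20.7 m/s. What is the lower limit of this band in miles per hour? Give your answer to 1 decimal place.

38.5 mph

17.2–20.7 m/s × 2.237 = 38.5–46.3 mph.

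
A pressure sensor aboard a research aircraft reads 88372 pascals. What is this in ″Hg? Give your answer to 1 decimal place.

1 Pa = 0.0002953 inHg, so 88372 × 0.0002953 = 26.1 inHg.

26.1 inHg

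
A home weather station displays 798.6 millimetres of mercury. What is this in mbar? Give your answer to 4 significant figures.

1065 mb

1 mmHg = 1.33322 mb, so 798.6 × 1.33322 = 1065 mb.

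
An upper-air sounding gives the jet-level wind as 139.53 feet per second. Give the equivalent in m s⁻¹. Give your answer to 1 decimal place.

1 ft/s = 0.3048 m/s, so 139.53 × 0.3048 = 42.5 m/s.

42.5 m/s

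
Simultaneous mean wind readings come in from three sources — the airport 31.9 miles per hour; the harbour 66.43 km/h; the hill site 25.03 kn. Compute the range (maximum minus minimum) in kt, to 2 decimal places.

10.84 kt

the airport: 31.9 mph = 27.7203 kt.
the harbour: 66.43 km/h = 35.8693 kt.
Spread: 35.8693 − 25.0300 = 10.84 kt.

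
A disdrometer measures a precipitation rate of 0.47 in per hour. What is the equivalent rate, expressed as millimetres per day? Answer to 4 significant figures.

286.5 mm/day

0.47 in/hour × 25.4 mm/in × 24 hour/day = 286.5 mm/day.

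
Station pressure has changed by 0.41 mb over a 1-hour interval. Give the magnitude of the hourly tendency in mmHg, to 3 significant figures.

0.41 mb / 1 h × 0.750062 mmHg/mb = 0.308 mmHg/h.

0.308 mmHg per hour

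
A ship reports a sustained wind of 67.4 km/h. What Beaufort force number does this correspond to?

67.4 km/h = 18.7 m/s, which is Beaufort 8 (gale, 17.2–20.7 m/s).

Beaufort force 8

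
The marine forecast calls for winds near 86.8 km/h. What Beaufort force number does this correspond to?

86.8 km/h = 24.1 m/s, which is Beaufort 9 (strong gale, 20.8–24.4 m/s).

Beaufort force 9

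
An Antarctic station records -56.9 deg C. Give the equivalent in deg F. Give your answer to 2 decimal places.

-70.42 °F

°F = °C × 9/5 + 32 = -56.9 × 1.8 + 32 = -70.42 °F.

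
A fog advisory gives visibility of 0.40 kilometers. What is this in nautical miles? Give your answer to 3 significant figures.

0.216 nmi

1 km = 0.539957 nmi, so 0.40 × 0.539957 = 0.216 nmi.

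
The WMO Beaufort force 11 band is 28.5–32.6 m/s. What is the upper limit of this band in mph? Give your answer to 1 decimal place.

72.9 mph

28.5–32.6 m/s × 2.237 = 63.8–72.9 mph.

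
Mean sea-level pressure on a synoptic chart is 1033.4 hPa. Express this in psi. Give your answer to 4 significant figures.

14.99 psi

1 hPa = 0.0145038 psi, so 1033.4 × 0.0145038 = 14.99 psi.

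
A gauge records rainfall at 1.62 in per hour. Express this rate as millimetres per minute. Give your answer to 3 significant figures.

0.686 mm/minute

1.62 in/hour × 25.4 mm/in × 0.0166667 hour/minute = 0.686 mm/minute.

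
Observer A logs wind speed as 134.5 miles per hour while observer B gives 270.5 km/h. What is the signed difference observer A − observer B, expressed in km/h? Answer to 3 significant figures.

observer A: 134.5 mph = 216.457 km/h.
Difference: 216.457 − 270.500 = -54.0 km/h.

-54.0 km/h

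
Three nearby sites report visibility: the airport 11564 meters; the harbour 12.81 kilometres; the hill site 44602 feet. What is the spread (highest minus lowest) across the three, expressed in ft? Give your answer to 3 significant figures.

6660 ft

the airport: 11564 m = 37939.63 ft.
the harbour: 12.81 km = 42027.56 ft.
Spread: 44602.00 − 37939.63 = 6660 ft.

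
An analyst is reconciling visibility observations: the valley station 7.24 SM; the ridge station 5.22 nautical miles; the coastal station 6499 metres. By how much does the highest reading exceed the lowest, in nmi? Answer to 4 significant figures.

the valley station: 7.24 SM = 6.29139 nmi.
the coastal station: 6499 m = 3.50918 nmi.
Spread: 6.29139 − 3.50918 = 2.782 nmi.

2.782 nmi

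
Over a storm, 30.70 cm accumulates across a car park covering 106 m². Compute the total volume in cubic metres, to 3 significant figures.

Depth: 30.70 cm × 10 = 307 mm.
1 mm over 1 m² is 1 L, so volume = 307 × 106 = 32542 L = 32.5 m³.

32.5 cubic metres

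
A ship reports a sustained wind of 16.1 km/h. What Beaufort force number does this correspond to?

16.1 km/h = 4.5 m/s, which is Beaufort 3 (gentle breeze, 3.4–5.4 m/s).

Beaufort force 3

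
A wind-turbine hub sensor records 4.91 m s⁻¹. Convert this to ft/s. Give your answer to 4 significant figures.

16.11 ft/s

1 m/s = 3.28084 ft/s, so 4.91 × 3.28084 = 16.11 ft/s.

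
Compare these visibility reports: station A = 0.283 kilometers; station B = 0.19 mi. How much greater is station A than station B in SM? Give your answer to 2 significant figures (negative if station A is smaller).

station A: 0.283 km = 0.17585 SM.
Difference: 0.17585 − 0.19000 = -0.014 SM.

-0.014 SM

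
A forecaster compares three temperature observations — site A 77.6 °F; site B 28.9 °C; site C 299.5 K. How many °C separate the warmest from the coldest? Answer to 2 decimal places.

site A: 77.6 °F = 25.333 °C.
site C: 299.5 K = 26.350 °C.
Spread: 28.900 − 25.333 = 3.567 °C.

3.57 °C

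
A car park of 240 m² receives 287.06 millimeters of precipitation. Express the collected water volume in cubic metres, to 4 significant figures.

68.89 cubic metres

1 mm over 1 m² is 1 L, so volume = 287.06 × 240 = 68894.4 L = 68.89 m³.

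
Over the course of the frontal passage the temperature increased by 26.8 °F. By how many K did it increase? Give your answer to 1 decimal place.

14.9 K

For a temperature change the 32° offset cancels: ΔK = 26.8 × 0.5556 = 14.9 K.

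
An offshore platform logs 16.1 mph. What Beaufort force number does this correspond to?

Beaufort force 4

16.1 mph = 7.2 m/s, which is Beaufort 4 (moderate breeze, 5.5–7.9 m/s).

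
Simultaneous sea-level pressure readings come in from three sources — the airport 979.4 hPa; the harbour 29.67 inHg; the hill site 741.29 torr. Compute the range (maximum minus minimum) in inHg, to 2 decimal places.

0.75 inHg

the airport: 979.4 hPa = 28.9217 inHg.
the hill site: 741.29 mmHg = 29.1846 inHg.
Spread: 29.6700 − 28.9217 = 0.75 inHg.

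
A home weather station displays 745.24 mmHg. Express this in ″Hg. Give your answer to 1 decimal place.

1 mmHg = 0.0393701 inHg, so 745.24 × 0.0393701 = 29.3 inHg.

29.3 inHg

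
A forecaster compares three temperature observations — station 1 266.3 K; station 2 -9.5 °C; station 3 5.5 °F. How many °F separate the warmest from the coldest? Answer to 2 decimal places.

14.17 °F

station 1: 266.3 K = -6.850 °C.
station 3: 5.5 °F = -14.722 °C.
Spread: (-6.850) − (-14.722) = 7.872 °C = 14.17 °F.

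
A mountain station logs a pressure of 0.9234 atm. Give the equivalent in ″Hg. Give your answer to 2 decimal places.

1 atm = 29.9213 inHg, so 0.9234 × 29.9213 = 27.63 inHg.

27.63 inHg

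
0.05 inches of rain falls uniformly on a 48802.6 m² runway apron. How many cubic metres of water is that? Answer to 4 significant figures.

61.98 cubic metres

Depth: 0.05 in × 25.4 = 1.27 mm.
1 mm over 1 m² is 1 L, so volume = 1.27 × 48802.6 = 61979.302 L = 61.98 m³.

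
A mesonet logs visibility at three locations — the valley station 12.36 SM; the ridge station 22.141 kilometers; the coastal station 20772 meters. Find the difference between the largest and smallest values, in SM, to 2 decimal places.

the ridge station: 22.141 km = 13.7578 SM.
the coastal station: 20772 m = 12.9071 SM.
Spread: 13.7578 − 12.3600 = 1.40 SM.

1.40 SM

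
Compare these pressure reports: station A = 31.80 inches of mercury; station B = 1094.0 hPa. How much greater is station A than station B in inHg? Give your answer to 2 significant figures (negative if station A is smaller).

station B: 1094.0 hPa = 32.3058 inHg.
Difference: 31.8000 − 32.3058 = -0.51 inHg.

-0.51 inHg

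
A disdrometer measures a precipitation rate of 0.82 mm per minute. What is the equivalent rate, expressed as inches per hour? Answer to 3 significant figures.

1.94 in/hour

0.82 mm/minute × 0.0393701 in/mm × 60 minute/hour = 1.94 in/hour.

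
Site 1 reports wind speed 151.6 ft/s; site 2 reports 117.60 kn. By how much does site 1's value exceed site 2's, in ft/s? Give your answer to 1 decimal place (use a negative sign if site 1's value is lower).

-46.9 ft/s

site 2: 117.60 kt = 198.486 ft/s.
Difference: 151.600 − 198.486 = -46.9 ft/s.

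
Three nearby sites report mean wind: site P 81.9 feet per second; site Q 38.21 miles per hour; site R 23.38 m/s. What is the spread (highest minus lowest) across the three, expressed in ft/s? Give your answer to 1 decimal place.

site Q: 38.21 mph = 56.041 ft/s.
site R: 23.38 m/s = 76.706 ft/s.
Spread: 81.900 − 56.041 = 25.9 ft/s.

25.9 ft/s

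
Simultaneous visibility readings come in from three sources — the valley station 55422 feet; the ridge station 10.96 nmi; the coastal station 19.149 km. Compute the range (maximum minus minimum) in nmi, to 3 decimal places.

the valley station: 55422 ft = 9.12129 nmi.
the coastal station: 19.149 km = 10.33963 nmi.
Spread: 10.96000 − 9.12129 = 1.839 nmi.

1.839 nmi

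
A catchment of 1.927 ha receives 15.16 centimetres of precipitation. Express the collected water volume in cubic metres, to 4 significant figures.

2921 cubic metres

Depth: 15.16 cm × 10 = 151.6 mm.
Area: 1.927 ha = 19270 m².
1 mm over 1 m² is 1 L, so volume = 151.6 × 19270 = 2921332 L = 2921 m³.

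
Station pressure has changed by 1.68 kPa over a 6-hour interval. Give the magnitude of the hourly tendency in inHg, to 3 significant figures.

1.68 kPa / 6 h × 0.2953 inHg/kPa = 0.0827 inHg/h.

0.0827 inHg per hour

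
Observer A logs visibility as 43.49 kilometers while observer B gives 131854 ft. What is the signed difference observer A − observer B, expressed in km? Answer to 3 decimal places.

observer B: 131854 ft = 40.18910 km.
Difference: 43.49000 − 40.18910 = 3.301 km.

3.301 km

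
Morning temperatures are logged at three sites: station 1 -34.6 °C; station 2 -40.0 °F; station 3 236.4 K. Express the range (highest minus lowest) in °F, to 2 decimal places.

9.72 °F

station 2: -40.0 °F = -40.000 °C.
station 3: 236.4 K = -36.750 °C.
Spread: (-34.600) − (-40.000) = 5.400 °C = 9.72 °F.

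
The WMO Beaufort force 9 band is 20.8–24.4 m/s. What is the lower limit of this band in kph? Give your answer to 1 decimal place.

74.9 km/h

20.8–24.4 m/s × 3.6 = 74.9–87.8 km/h.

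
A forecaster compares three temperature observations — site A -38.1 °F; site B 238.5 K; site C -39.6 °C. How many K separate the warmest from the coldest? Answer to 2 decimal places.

site A: -38.1 °F = -38.944 °C.
site B: 238.5 K = -34.650 °C.
Spread: (-34.650) − (-39.600) = 4.950 °C.

4.95 K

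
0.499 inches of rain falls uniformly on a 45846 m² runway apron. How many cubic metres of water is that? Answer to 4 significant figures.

Depth: 0.499 in × 25.4 = 12.6746 mm.
1 mm over 1 m² is 1 L, so volume = 12.6746 × 45846 = 581079.71 L = 581.1 m³.

581.1 cubic metres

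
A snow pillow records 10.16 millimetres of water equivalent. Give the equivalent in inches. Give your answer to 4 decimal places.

0.4000 in

1 mm = 0.0393701 in, so 10.16 × 0.0393701 = 0.4000 in.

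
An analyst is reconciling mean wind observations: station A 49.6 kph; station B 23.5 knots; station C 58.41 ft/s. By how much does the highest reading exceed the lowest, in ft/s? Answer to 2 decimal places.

station A: 49.6 km/h = 45.2027 ft/s.
station B: 23.5 kt = 39.6635 ft/s.
Spread: 58.4100 − 39.6635 = 18.75 ft/s.

18.75 ft/s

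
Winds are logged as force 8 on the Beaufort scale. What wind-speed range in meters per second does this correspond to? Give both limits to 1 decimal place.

Beaufort 8 (gale) spans 17.2–20.7 m/s.

17.2 to 20.7 m/s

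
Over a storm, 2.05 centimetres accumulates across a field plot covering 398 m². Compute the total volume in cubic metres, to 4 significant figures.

8.159 cubic metres

Depth: 2.05 cm × 10 = 20.5 mm.
1 mm over 1 m² is 1 L, so volume = 20.5 × 398 = 8159 L = 8.159 m³.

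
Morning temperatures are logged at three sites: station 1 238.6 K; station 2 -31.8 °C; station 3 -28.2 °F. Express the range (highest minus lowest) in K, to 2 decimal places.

station 1: 238.6 K = -34.550 °C.
station 3: -28.2 °F = -33.444 °C.
Spread: (-31.800) − (-34.550) = 2.750 °C.

2.75 K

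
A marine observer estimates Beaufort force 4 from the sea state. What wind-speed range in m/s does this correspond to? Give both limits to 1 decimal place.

5.5 to 7.9 m/s

Beaufort 4 (moderate breeze) spans 5.5–7.9 m/s.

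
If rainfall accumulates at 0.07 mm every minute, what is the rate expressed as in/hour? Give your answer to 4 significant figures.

0.1654 in/hour

0.07 mm/minute × 0.0393701 in/mm × 60 minute/hour = 0.1654 in/hour.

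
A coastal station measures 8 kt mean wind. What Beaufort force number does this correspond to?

Beaufort force 3

8 kt lies in the Beaufort 3 band (gentle breeze, 7–10 kt).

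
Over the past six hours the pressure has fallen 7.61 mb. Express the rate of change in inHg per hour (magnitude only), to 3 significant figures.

0.0375 inHg per hour

7.61 mb / 6 h × 0.02953 inHg/mb = 0.0375 inHg/h.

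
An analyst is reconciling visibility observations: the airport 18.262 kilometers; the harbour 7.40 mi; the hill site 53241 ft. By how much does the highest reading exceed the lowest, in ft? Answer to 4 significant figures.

20840 ft

the airport: 18.262 km = 59914.70 ft.
the harbour: 7.40 SM = 39072.00 ft.
Spread: 59914.70 − 39072.00 = 20840 ft.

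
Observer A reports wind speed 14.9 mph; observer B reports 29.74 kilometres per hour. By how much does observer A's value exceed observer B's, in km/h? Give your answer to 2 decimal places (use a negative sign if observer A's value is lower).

observer A: 14.9 mph = 23.9792 km/h.
Difference: 23.9792 − 29.7400 = -5.76 km/h.

-5.76 km/h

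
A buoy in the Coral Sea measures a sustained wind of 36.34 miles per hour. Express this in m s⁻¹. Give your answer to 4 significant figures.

1 mph = 0.44704 m/s, so 36.34 × 0.44704 = 16.25 m/s.

16.25 m/s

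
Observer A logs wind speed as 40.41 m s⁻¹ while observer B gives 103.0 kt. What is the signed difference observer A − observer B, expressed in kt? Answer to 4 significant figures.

-24.45 kt

observer A: 40.41 m/s = 78.5508 kt.
Difference: 78.5508 − 103.0000 = -24.45 kt.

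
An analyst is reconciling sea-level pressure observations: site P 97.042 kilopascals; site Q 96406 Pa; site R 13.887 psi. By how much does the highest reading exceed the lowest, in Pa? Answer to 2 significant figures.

site P: 97.042 kPa = 97042.00 Pa.
site R: 13.887 psi = 95747.49 Pa.
Spread: 97042.00 − 95747.49 = 1300 Pa.

1300 Pa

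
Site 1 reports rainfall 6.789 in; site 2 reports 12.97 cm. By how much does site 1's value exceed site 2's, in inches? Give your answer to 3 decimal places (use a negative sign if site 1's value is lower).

1.683 in

site 2: 12.97 cm = 5.10630 in.
Difference: 6.78900 − 5.10630 = 1.683 in.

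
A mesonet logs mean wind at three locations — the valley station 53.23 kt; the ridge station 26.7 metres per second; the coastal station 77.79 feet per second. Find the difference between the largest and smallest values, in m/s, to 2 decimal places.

3.67 m/s

the valley station: 53.23 kt = 27.3839 m/s.
the coastal station: 77.79 ft/s = 23.7104 m/s.
Spread: 27.3839 − 23.7104 = 3.67 m/s.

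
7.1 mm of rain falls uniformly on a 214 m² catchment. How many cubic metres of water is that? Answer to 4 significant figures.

1.519 cubic metres

1 mm over 1 m² is 1 L, so volume = 7.1 × 214 = 1519.4 L = 1.519 m³.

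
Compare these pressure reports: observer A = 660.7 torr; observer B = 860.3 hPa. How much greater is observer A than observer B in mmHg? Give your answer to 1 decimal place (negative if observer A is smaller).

15.4 mmHg

observer B: 860.3 hPa = 645.278 mmHg.
Difference: 660.700 − 645.278 = 15.4 mmHg.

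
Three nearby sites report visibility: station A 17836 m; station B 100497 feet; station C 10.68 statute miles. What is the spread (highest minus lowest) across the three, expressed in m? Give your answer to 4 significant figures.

13440 m

station B: 100497 ft = 30631.49 m.
station C: 10.68 SM = 17187.79 m.
Spread: 30631.49 − 17187.79 = 13440 m.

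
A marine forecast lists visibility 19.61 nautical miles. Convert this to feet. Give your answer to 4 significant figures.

119200 ft

1 nmi = 6076.12 ft, so 19.61 × 6076.12 = 119200 ft.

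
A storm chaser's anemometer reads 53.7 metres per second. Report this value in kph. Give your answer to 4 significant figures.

1 m/s = 3.6 km/h, so 53.7 × 3.6 = 193.3 km/h.

193.3 km/h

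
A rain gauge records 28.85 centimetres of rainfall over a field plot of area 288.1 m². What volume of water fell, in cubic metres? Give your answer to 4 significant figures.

Depth: 28.85 cm × 10 = 288.5 mm.
1 mm over 1 m² is 1 L, so volume = 288.5 × 288.1 = 83116.85 L = 83.12 m³.

83.12 cubic metres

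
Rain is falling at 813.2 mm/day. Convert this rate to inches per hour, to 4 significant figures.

1.334 in/hour

813.2 mm/day × 0.0393701 in/mm × 0.0416667 day/hour = 1.334 in/hour.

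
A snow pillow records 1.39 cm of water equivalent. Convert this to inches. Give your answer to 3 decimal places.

1 cm = 0.393701 in, so 1.39 × 0.393701 = 0.547 in.

0.547 in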